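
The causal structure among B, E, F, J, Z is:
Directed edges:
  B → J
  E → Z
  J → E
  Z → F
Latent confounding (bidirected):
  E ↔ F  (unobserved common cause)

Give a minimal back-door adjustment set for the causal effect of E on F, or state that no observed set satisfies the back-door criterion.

E→F: no observed back-door set.

desc(E)\{E}={F,Z}; candidates ⊆ {B,J}.
E↔F: latent back-door arc(s) into E.
size 0: {}; under {} E still reaches {B,F,J} ∋ F.
size 1: {B}, {J}; under {B} E still reaches {F,J} ∋ F.
size 2: {B,J}; under {B,J} E still reaches {F} ∋ F.
E↔F cannot be blocked by any observed set — no back-door set.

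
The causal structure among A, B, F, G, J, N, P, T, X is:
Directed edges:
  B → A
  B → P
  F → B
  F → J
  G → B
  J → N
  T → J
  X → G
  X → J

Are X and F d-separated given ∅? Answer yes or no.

Bayes-Ball from X | ∅ reaches {A,B,G,J,N,P}.
F ∉ reach(X|∅) ⇒ X ⊥ F | ∅.

Yes — X ⊥ F | ∅.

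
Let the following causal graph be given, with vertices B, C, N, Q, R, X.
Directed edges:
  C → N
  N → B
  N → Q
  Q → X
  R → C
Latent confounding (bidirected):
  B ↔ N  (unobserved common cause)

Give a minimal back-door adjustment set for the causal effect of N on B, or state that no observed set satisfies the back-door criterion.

N→B: no observed back-door set.

desc(N)\{N}={B,Q,X}; candidates ⊆ {C,R}.
N↔B: latent back-door arc(s) into N.
size 0: {}; under {} N still reaches {B,C,R} ∋ B.
size 1: {C}, {R}; under {C} N still reaches {B} ∋ B.
size 2: {C,R}; under {C,R} N still reaches {B} ∋ B.
N↔B cannot be blocked by any observed set — no back-door set.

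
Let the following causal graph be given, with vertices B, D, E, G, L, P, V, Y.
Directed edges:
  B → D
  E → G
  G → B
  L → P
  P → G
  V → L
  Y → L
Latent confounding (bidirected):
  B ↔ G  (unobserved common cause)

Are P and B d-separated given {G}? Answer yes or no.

No — P and B are d-connected given {G}.

Bayes-Ball from P | {G} reaches {B,D,E,L,V,Y}.
B ∈ reach(P|{G}) ⇒ P ⊥̸ B | {G}.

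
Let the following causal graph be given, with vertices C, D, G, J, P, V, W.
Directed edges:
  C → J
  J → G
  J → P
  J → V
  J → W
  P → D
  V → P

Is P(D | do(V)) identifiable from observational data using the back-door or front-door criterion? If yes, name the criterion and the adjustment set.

desc(V)\{V}={D,P}; candidates ⊆ {C,G,J,W}.
size 0: {}; under {} V still reaches {C,D,G,J,P,W} ∋ D.
{J}: V⊥D given {J} in G with V→· removed — back-door holds.
P(D|do(V)) = Σ_{J} P(D|V,J)·P(J).

P(D|do(V)): backdoor, adjust for {J}.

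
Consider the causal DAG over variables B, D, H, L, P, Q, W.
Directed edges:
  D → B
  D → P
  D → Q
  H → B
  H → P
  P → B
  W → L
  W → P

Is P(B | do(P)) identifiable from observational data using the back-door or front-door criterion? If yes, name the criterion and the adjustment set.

P(B|do(P)): backdoor, adjust for {D, H}.

desc(P)\{P}={B}; candidates ⊆ {D,H,L,Q,W}.
size 0: {}; under {} P still reaches {B,D,H,L,Q,W} ∋ B.
size 1: {D}, {H}, {L} …(+2); under {D} P still reaches {B,H,L,W} ∋ B.
{D,H}: P⊥B given {D,H} in G with P→· removed — back-door holds.
P(B|do(P)) = Σ_{D,H} P(B|P,D,H)·P(D,H).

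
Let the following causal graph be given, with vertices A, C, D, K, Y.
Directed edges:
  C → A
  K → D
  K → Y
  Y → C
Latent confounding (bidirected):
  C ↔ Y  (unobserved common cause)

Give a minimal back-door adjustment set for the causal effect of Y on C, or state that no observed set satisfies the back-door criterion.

Y→C: no observed back-door set.

desc(Y)\{Y}={A,C}; candidates ⊆ {D,K}.
Y↔C: latent back-door arc(s) into Y.
size 0: {}; under {} Y still reaches {A,C,D,K} ∋ C.
size 1: {D}, {K}; under {D} Y still reaches {A,C,K} ∋ C.
size 2: {D,K}; under {D,K} Y still reaches {A,C} ∋ C.
Y↔C cannot be blocked by any observed set — no back-door set.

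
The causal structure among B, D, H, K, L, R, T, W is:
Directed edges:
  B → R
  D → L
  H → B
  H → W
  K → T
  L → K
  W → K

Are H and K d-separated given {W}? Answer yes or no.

Yes — H ⊥ K | {W}.

Bayes-Ball from H | {W} reaches {B,R}.
K ∉ reach(H|{W}) ⇒ H ⊥ K | {W}.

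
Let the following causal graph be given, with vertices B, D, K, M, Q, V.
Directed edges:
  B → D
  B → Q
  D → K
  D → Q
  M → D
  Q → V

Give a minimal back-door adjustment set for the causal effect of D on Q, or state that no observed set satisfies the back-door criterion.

D→Q: minimal back-door set {B}.

desc(D)\{D}={K,Q,V}; candidates ⊆ {B,M}.
size 0: {}; under {} D still reaches {B,M,Q,V} ∋ Q.
{B}: D⊥Q given {B} in G with D→· removed — back-door holds.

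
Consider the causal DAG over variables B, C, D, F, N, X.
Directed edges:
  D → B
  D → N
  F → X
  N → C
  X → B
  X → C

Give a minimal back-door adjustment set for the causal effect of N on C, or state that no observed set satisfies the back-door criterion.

desc(N)\{N}={C}; candidates ⊆ {B,D,F,X}.
∅: N⊥C given ∅ in G with N→· removed — back-door holds.

N→C: minimal back-door set ∅.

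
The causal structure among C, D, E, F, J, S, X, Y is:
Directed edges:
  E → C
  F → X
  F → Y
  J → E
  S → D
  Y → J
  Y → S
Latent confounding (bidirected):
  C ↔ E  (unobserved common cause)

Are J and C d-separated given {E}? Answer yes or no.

No — J and C are d-connected given {E}.

Bayes-Ball from J | {E} reaches {C,D,F,S,X,Y}.
C ∈ reach(J|{E}) ⇒ J ⊥̸ C | {E}.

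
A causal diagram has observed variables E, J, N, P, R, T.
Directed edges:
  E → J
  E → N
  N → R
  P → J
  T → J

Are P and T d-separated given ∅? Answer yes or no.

Yes — P ⊥ T | ∅.

Bayes-Ball from P | ∅ reaches {J}.
T ∉ reach(P|∅) ⇒ P ⊥ T | ∅.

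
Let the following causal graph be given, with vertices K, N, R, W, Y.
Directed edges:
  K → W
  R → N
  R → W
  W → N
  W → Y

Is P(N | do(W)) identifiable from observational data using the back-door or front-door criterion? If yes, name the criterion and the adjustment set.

P(N|do(W)): backdoor, adjust for {R}.

desc(W)\{W}={N,Y}; candidates ⊆ {K,R}.
size 0: {}; under {} W still reaches {K,N,R} ∋ N.
{R}: W⊥N given {R} in G with W→· removed — back-door holds.
P(N|do(W)) = Σ_{R} P(N|W,R)·P(R).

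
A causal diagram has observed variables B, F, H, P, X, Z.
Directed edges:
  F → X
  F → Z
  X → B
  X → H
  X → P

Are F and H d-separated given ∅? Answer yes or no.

Bayes-Ball from F | ∅ reaches {B,H,P,X,Z}.
H ∈ reach(F|∅) ⇒ F ⊥̸ H | ∅.

No — F and H are d-connected given ∅.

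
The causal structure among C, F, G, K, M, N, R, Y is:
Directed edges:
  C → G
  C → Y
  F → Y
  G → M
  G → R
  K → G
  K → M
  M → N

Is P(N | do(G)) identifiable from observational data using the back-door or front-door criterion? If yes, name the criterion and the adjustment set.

desc(G)\{G}={M,N,R}; candidates ⊆ {C,F,K,Y}.
size 0: {}; under {} G still reaches {C,K,M,N,Y} ∋ N.
{K}: G⊥N given {K} in G with G→· removed — back-door holds.
P(N|do(G)) = Σ_{K} P(N|G,K)·P(K).

P(N|do(G)): backdoor, adjust for {K}.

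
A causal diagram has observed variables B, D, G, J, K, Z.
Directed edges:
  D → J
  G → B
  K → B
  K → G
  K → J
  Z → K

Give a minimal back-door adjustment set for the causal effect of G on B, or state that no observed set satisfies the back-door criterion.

G→B: minimal back-door set {K}.

desc(G)\{G}={B}; candidates ⊆ {D,J,K,Z}.
size 0: {}; under {} G still reaches {B,J,K,Z} ∋ B.
{K}: G⊥B given {K} in G with G→· removed — back-door holds.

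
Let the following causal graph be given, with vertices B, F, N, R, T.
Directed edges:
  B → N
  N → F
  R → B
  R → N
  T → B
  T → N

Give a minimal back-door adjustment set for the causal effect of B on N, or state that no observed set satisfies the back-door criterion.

B→N: minimal back-door set {R, T}.

desc(B)\{B}={F,N}; candidates ⊆ {R,T}.
size 0: {}; under {} B still reaches {F,N,R,T} ∋ N.
size 1: {R}, {T}; under {R} B still reaches {F,N,T} ∋ N.
{R,T}: B⊥N given {R,T} in G with B→· removed — back-door holds.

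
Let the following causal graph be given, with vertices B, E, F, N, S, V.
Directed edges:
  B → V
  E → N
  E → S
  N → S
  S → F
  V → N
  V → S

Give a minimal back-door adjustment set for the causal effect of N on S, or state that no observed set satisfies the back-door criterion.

desc(N)\{N}={F,S}; candidates ⊆ {B,E,V}.
size 0: {}; under {} N still reaches {B,E,F,S,V} ∋ S.
size 1: {B}, {E}, {V}; under {B} N still reaches {E,F,S,V} ∋ S.
{E,V}: N⊥S given {E,V} in G with N→· removed — back-door holds.

N→S: minimal back-door set {E, V}.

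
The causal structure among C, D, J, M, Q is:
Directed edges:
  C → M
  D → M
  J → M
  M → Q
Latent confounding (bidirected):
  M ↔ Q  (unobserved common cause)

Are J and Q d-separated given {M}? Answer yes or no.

No — J and Q are d-connected given {M}.

Bayes-Ball from J | {M} reaches {C,D,Q}.
Q ∈ reach(J|{M}) ⇒ J ⊥̸ Q | {M}.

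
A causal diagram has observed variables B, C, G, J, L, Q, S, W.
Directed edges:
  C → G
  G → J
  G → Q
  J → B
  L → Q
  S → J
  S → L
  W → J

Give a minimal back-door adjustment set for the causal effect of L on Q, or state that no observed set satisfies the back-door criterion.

L→Q: minimal back-door set ∅.

desc(L)\{L}={Q}; candidates ⊆ {B,C,G,J,S,W}.
∅: L⊥Q given ∅ in G with L→· removed — back-door holds.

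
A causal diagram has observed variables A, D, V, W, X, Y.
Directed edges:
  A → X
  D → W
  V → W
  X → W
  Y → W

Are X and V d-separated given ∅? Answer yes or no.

Bayes-Ball from X | ∅ reaches {A,W}.
V ∉ reach(X|∅) ⇒ X ⊥ V | ∅.

Yes — X ⊥ V | ∅.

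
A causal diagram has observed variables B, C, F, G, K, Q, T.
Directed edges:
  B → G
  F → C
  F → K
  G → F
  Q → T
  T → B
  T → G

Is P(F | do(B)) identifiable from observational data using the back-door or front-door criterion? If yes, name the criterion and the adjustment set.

P(F|do(B)): backdoor, adjust for {T}.

desc(B)\{B}={C,F,G,K}; candidates ⊆ {Q,T}.
size 0: {}; under {} B still reaches {C,F,G,K,Q,T} ∋ F.
{T}: B⊥F given {T} in G with B→· removed — back-door holds.
P(F|do(B)) = Σ_{T} P(F|B,T)·P(T).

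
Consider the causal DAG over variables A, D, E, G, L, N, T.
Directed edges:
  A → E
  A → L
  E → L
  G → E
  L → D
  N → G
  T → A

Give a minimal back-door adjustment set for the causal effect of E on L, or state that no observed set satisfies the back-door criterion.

desc(E)\{E}={D,L}; candidates ⊆ {A,G,N,T}.
size 0: {}; under {} E still reaches {A,D,G,L,N,T} ∋ L.
{A}: E⊥L given {A} in G with E→· removed — back-door holds.

E→L: minimal back-door set {A}.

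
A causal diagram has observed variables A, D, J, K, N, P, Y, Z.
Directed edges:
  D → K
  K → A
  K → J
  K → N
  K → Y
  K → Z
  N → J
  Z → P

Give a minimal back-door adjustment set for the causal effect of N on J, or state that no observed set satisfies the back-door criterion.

N→J: minimal back-door set {K}.

desc(N)\{N}={J}; candidates ⊆ {A,D,K,P,Y,Z}.
size 0: {}; under {} N still reaches {A,D,J,K,P,Y,Z} ∋ J.
{K}: N⊥J given {K} in G with N→· removed — back-door holds.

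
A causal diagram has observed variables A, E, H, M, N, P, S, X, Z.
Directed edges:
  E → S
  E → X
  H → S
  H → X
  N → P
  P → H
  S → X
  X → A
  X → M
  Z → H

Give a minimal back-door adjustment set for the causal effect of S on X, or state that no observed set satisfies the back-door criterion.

desc(S)\{S}={A,M,X}; candidates ⊆ {E,H,N,P,Z}.
size 0: {}; under {} S still reaches {A,E,H,M,N,P,X,Z} ∋ X.
size 1: {E}, {H}, {N} …(+2); under {E} S still reaches {A,H,M,N,P,X,Z} ∋ X.
{E,H}: S⊥X given {E,H} in G with S→· removed — back-door holds.

S→X: minimal back-door set {E, H}.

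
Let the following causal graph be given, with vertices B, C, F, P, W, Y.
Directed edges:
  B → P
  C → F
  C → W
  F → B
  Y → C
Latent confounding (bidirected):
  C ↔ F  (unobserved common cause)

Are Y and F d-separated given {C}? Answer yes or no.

No — Y and F are d-connected given {C}.

Bayes-Ball from Y | {C} reaches {B,F,P}.
F ∈ reach(Y|{C}) ⇒ Y ⊥̸ F | {C}.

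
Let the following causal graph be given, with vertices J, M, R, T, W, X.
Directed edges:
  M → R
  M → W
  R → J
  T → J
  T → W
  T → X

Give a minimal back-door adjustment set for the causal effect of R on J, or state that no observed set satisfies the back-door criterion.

R→J: minimal back-door set ∅.

desc(R)\{R}={J}; candidates ⊆ {M,T,W,X}.
∅: R⊥J given ∅ in G with R→· removed — back-door holds.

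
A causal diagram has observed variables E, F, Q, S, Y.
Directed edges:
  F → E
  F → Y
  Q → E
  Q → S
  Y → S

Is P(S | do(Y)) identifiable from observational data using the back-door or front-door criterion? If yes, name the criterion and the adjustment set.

desc(Y)\{Y}={S}; candidates ⊆ {E,F,Q}.
∅: Y⊥S given ∅ in G with Y→· removed — back-door holds.
P(S|do(Y)) = P(S|Y) — no adjustment needed.

P(S|do(Y)): backdoor, adjust for ∅.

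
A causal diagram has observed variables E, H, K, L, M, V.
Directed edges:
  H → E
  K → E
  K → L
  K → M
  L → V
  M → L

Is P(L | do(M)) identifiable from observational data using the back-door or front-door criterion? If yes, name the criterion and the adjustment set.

P(L|do(M)): backdoor, adjust for {K}.

desc(M)\{M}={L,V}; candidates ⊆ {E,H,K}.
size 0: {}; under {} M still reaches {E,K,L,V} ∋ L.
{K}: M⊥L given {K} in G with M→· removed — back-door holds.
P(L|do(M)) = Σ_{K} P(L|M,K)·P(K).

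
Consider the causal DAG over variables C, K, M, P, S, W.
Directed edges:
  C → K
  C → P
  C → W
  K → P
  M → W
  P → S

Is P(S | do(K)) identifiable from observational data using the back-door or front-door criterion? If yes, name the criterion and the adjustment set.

P(S|do(K)): backdoor, adjust for {C}.

desc(K)\{K}={P,S}; candidates ⊆ {C,M,W}.
size 0: {}; under {} K still reaches {C,P,S,W} ∋ S.
{C}: K⊥S given {C} in G with K→· removed — back-door holds.
P(S|do(K)) = Σ_{C} P(S|K,C)·P(C).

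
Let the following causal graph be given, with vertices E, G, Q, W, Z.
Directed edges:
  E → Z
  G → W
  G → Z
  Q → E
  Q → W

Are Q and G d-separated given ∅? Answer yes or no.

Yes — Q ⊥ G | ∅.

Bayes-Ball from Q | ∅ reaches {E,W,Z}.
G ∉ reach(Q|∅) ⇒ Q ⊥ G | ∅.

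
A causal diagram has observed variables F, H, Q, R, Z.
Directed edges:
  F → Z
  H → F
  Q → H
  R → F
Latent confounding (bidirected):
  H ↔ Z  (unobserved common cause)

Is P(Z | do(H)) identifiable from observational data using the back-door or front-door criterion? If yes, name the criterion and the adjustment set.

desc(H)\{H}={F,Z}; candidates ⊆ {Q,R}.
H↔Z: latent back-door arc(s) into H.
size 0: {}; under {} H still reaches {Q,Z} ∋ Z.
size 1: {Q}, {R}; under {Q} H still reaches {Z} ∋ Z.
size 2: {Q,R}; under {Q,R} H still reaches {Z} ∋ Z.
H↔Z cannot be blocked by any observed set — no back-door set.
{F}: (i) intercepts every directed H→Z path; (ii) no back-door H→{F}; (iii) {H} blocks every back-door {F}→Z. Front-door holds.
P(Z|do(H)) = Σ_{F} P(F|H) Σ_{H'} P(Z|F,H')P(H').

P(Z|do(H)): frontdoor, adjust for {F}.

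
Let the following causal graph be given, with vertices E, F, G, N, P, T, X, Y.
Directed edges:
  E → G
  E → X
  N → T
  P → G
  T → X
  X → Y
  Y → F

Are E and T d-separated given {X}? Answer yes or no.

No — E and T are d-connected given {X}.

Bayes-Ball from E | {X} reaches {G,N,T}.
T ∈ reach(E|{X}) ⇒ E ⊥̸ T | {X}.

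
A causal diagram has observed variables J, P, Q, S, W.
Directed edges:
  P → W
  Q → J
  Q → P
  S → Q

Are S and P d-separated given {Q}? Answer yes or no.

Yes — S ⊥ P | {Q}.

Bayes-Ball from S | {Q} reaches ∅.
P ∉ reach(S|{Q}) ⇒ S ⊥ P | {Q}.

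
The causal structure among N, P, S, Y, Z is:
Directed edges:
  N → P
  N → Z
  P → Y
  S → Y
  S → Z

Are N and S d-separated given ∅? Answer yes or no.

Yes — N ⊥ S | ∅.

Bayes-Ball from N | ∅ reaches {P,Y,Z}.
S ∉ reach(N|∅) ⇒ N ⊥ S | ∅.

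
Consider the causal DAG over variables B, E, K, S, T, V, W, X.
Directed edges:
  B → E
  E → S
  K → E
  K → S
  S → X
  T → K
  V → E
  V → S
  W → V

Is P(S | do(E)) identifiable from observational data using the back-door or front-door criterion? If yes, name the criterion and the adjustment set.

P(S|do(E)): backdoor, adjust for {K, V}.

desc(E)\{E}={S,X}; candidates ⊆ {B,K,T,V,W}.
size 0: {}; under {} E still reaches {B,K,S,T,V,W,X} ∋ S.
size 1: {B}, {K}, {T} …(+2); under {B} E still reaches {K,S,T,V,W,X} ∋ S.
{K,V}: E⊥S given {K,V} in G with E→· removed — back-door holds.
P(S|do(E)) = Σ_{K,V} P(S|E,K,V)·P(K,V).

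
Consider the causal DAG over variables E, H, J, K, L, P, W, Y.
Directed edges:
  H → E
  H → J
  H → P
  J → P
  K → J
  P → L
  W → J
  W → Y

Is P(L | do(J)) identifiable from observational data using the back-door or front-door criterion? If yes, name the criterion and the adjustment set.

P(L|do(J)): backdoor, adjust for {H}.

desc(J)\{J}={L,P}; candidates ⊆ {E,H,K,W,Y}.
size 0: {}; under {} J still reaches {E,H,K,L,P,W,Y} ∋ L.
{H}: J⊥L given {H} in G with J→· removed — back-door holds.
P(L|do(J)) = Σ_{H} P(L|J,H)·P(H).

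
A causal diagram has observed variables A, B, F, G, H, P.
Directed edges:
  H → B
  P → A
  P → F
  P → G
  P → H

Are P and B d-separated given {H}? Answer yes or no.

Yes — P ⊥ B | {H}.

Bayes-Ball from P | {H} reaches {A,F,G}.
B ∉ reach(P|{H}) ⇒ P ⊥ B | {H}.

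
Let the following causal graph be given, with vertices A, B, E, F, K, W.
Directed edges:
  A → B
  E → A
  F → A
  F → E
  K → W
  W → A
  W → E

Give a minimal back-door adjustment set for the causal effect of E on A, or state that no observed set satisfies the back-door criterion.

desc(E)\{E}={A,B}; candidates ⊆ {F,K,W}.
size 0: {}; under {} E still reaches {A,B,F,K,W} ∋ A.
size 1: {F}, {K}, {W}; under {F} E still reaches {A,B,K,W} ∋ A.
{F,W}: E⊥A given {F,W} in G with E→· removed — back-door holds.

E→A: minimal back-door set {F, W}.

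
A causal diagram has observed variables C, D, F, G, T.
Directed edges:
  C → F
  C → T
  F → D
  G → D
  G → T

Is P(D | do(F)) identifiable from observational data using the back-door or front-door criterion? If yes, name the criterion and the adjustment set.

P(D|do(F)): backdoor, adjust for ∅.

desc(F)\{F}={D}; candidates ⊆ {C,G,T}.
∅: F⊥D given ∅ in G with F→· removed — back-door holds.
P(D|do(F)) = P(D|F) — no adjustment needed.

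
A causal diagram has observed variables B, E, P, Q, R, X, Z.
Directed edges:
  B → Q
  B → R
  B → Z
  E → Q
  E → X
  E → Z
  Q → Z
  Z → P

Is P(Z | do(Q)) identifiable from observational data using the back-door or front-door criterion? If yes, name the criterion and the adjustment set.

P(Z|do(Q)): backdoor, adjust for {B, E}.

desc(Q)\{Q}={P,Z}; candidates ⊆ {B,E,R,X}.
size 0: {}; under {} Q still reaches {B,E,P,R,X,Z} ∋ Z.
size 1: {B}, {E}, {R} …(+1); under {B} Q still reaches {E,P,X,Z} ∋ Z.
{B,E}: Q⊥Z given {B,E} in G with Q→· removed — back-door holds.
P(Z|do(Q)) = Σ_{B,E} P(Z|Q,B,E)·P(B,E).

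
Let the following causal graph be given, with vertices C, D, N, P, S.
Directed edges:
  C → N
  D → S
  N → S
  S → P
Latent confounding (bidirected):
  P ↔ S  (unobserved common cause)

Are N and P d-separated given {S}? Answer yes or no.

Bayes-Ball from N | {S} reaches {C,D,P}.
P ∈ reach(N|{S}) ⇒ N ⊥̸ P | {S}.

No — N and P are d-connected given {S}.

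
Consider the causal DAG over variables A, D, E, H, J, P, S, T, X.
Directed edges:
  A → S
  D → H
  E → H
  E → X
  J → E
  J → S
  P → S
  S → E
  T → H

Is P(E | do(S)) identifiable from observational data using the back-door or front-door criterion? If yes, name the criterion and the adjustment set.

P(E|do(S)): backdoor, adjust for {J}.

desc(S)\{S}={E,H,X}; candidates ⊆ {A,D,J,P,T}.
size 0: {}; under {} S still reaches {A,E,H,J,P,X} ∋ E.
{J}: S⊥E given {J} in G with S→· removed — back-door holds.
P(E|do(S)) = Σ_{J} P(E|S,J)·P(J).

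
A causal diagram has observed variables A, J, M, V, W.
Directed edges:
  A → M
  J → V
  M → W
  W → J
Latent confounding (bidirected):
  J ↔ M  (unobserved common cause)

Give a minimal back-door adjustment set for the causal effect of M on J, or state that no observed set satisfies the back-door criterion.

M→J: no observed back-door set.

desc(M)\{M}={J,V,W}; candidates ⊆ {A}.
M↔J: latent back-door arc(s) into M.
size 0: {}; under {} M still reaches {A,J,V} ∋ J.
size 1: {A}; under {A} M still reaches {J,V} ∋ J.
M↔J cannot be blocked by any observed set — no back-door set.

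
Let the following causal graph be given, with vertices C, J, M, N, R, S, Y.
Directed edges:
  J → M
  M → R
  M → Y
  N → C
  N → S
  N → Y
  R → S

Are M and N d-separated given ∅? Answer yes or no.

Bayes-Ball from M | ∅ reaches {J,R,S,Y}.
N ∉ reach(M|∅) ⇒ M ⊥ N | ∅.

Yes — M ⊥ N | ∅.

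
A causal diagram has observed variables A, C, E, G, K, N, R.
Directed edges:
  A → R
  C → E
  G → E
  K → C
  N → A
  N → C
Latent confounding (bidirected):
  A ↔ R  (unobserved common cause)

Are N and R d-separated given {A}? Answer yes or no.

Bayes-Ball from N | {A} reaches {C,E,R}.
R ∈ reach(N|{A}) ⇒ N ⊥̸ R | {A}.

No — N and R are d-connected given {A}.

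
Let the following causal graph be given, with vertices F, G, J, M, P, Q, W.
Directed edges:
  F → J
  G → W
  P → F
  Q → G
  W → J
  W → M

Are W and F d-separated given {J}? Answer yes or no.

No — W and F are d-connected given {J}.

Bayes-Ball from W | {J} reaches {F,G,M,P,Q}.
F ∈ reach(W|{J}) ⇒ W ⊥̸ F | {J}.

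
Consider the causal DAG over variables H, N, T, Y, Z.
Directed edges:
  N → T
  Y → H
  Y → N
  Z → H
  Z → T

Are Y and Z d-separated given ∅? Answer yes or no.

Bayes-Ball from Y | ∅ reaches {H,N,T}.
Z ∉ reach(Y|∅) ⇒ Y ⊥ Z | ∅.

Yes — Y ⊥ Z | ∅.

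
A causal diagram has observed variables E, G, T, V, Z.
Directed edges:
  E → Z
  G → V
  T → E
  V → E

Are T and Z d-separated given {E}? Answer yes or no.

Bayes-Ball from T | {E} reaches {G,V}.
Z ∉ reach(T|{E}) ⇒ T ⊥ Z | {E}.

Yes — T ⊥ Z | {E}.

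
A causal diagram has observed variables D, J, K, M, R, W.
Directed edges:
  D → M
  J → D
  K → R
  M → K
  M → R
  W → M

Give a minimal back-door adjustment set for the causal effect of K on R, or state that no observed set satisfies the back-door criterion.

K→R: minimal back-door set {M}.

desc(K)\{K}={R}; candidates ⊆ {D,J,M,W}.
size 0: {}; under {} K still reaches {D,J,M,R,W} ∋ R.
{M}: K⊥R given {M} in G with K→· removed — back-door holds.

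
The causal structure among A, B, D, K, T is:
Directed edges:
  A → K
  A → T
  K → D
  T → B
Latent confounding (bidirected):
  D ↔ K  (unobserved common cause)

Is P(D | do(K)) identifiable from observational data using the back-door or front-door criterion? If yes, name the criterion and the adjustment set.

desc(K)\{K}={D}; candidates ⊆ {A,B,T}.
K↔D: latent back-door arc(s) into K.
size 0: {}; under {} K still reaches {A,B,D,T} ∋ D.
size 1: {A}, {B}, {T}; under {A} K still reaches {D} ∋ D.
size 2: {A,B}, {A,T}, {B,T}; under {A,B} K still reaches {D} ∋ D.
K↔D cannot be blocked by any observed set — no back-door set.
No mediator lies on a directed K→…→D path.
Neither criterion identifies P(D|do(K)) in this graph.

P(D|do(K)): not identifiable (no BD/FD set).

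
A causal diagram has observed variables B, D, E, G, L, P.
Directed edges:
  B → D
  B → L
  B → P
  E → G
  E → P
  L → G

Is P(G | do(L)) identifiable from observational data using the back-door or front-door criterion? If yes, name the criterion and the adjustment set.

P(G|do(L)): backdoor, adjust for ∅.

desc(L)\{L}={G}; candidates ⊆ {B,D,E,P}.
∅: L⊥G given ∅ in G with L→· removed — back-door holds.
P(G|do(L)) = P(G|L) — no adjustment needed.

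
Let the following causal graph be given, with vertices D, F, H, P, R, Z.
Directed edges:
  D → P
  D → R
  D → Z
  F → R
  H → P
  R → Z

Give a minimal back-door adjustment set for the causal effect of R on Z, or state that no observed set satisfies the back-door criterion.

desc(R)\{R}={Z}; candidates ⊆ {D,F,H,P}.
size 0: {}; under {} R still reaches {D,F,P,Z} ∋ Z.
{D}: R⊥Z given {D} in G with R→· removed — back-door holds.

R→Z: minimal back-door set {D}.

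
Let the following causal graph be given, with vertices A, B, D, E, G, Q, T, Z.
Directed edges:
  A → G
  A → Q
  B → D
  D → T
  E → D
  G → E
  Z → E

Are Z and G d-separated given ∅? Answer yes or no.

Yes — Z ⊥ G | ∅.

Bayes-Ball from Z | ∅ reaches {D,E,T}.
G ∉ reach(Z|∅) ⇒ Z ⊥ G | ∅.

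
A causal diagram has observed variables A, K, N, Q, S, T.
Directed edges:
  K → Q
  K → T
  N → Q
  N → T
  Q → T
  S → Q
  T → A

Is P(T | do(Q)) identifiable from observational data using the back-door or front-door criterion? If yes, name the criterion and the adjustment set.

desc(Q)\{Q}={A,T}; candidates ⊆ {K,N,S}.
size 0: {}; under {} Q still reaches {A,K,N,S,T} ∋ T.
size 1: {K}, {N}, {S}; under {K} Q still reaches {A,N,S,T} ∋ T.
{K,N}: Q⊥T given {K,N} in G with Q→· removed — back-door holds.
P(T|do(Q)) = Σ_{K,N} P(T|Q,K,N)·P(K,N).

P(T|do(Q)): backdoor, adjust for {K, N}.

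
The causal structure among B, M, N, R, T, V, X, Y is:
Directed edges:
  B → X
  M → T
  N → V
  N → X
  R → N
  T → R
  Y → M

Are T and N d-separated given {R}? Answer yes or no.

Bayes-Ball from T | {R} reaches {M,Y}.
N ∉ reach(T|{R}) ⇒ T ⊥ N | {R}.

Yes — T ⊥ N | {R}.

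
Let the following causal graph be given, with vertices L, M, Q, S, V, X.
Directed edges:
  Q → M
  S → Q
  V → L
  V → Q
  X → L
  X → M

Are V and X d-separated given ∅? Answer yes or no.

Yes — V ⊥ X | ∅.

Bayes-Ball from V | ∅ reaches {L,M,Q}.
X ∉ reach(V|∅) ⇒ V ⊥ X | ∅.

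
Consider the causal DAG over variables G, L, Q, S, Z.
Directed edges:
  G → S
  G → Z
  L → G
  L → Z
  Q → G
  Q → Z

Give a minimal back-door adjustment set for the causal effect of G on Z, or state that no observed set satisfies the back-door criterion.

G→Z: minimal back-door set {L, Q}.

desc(G)\{G}={S,Z}; candidates ⊆ {L,Q}.
size 0: {}; under {} G still reaches {L,Q,Z} ∋ Z.
size 1: {L}, {Q}; under {L} G still reaches {Q,Z} ∋ Z.
{L,Q}: G⊥Z given {L,Q} in G with G→· removed — back-door holds.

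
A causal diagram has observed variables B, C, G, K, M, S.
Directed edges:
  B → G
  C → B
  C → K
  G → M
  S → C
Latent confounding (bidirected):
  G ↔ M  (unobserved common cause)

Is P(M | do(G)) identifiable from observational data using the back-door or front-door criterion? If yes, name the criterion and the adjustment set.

desc(G)\{G}={M}; candidates ⊆ {B,C,K,S}.
G↔M: latent back-door arc(s) into G.
size 0: {}; under {} G still reaches {B,C,K,M,S} ∋ M.
size 1: {B}, {C}, {K} …(+1); under {B} G still reaches {M} ∋ M.
size 2: {B,C}, {B,K}, {B,S} …(+3); under {B,C} G still reaches {M} ∋ M.
G↔M cannot be blocked by any observed set — no back-door set.
No mediator lies on a directed G→…→M path.
Neither criterion identifies P(M|do(G)) in this graph.

P(M|do(G)): not identifiable (no BD/FD set).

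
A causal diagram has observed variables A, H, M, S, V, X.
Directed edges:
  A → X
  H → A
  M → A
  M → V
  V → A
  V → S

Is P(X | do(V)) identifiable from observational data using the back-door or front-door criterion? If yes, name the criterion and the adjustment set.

desc(V)\{V}={A,S,X}; candidates ⊆ {H,M}.
size 0: {}; under {} V still reaches {A,M,X} ∋ X.
{M}: V⊥X given {M} in G with V→· removed — back-door holds.
P(X|do(V)) = Σ_{M} P(X|V,M)·P(M).

P(X|do(V)): backdoor, adjust for {M}.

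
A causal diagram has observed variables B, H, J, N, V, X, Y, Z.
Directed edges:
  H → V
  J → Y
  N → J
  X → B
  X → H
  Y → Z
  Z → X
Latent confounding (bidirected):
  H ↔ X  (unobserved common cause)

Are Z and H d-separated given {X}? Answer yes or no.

Bayes-Ball from Z | {X} reaches {H,J,N,V,Y}.
H ∈ reach(Z|{X}) ⇒ Z ⊥̸ H | {X}.

No — Z and H are d-connected given {X}.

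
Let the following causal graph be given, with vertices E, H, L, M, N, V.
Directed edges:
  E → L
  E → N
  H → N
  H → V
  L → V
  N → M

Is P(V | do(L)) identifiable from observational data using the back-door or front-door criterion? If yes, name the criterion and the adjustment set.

P(V|do(L)): backdoor, adjust for ∅.

desc(L)\{L}={V}; candidates ⊆ {E,H,M,N}.
∅: L⊥V given ∅ in G with L→· removed — back-door holds.
P(V|do(L)) = P(V|L) — no adjustment needed.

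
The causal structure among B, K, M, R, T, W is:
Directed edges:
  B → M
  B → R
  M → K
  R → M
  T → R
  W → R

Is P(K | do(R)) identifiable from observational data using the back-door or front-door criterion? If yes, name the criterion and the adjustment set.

P(K|do(R)): backdoor, adjust for {B}.

desc(R)\{R}={K,M}; candidates ⊆ {B,T,W}.
size 0: {}; under {} R still reaches {B,K,M,T,W} ∋ K.
{B}: R⊥K given {B} in G with R→· removed — back-door holds.
P(K|do(R)) = Σ_{B} P(K|R,B)·P(B).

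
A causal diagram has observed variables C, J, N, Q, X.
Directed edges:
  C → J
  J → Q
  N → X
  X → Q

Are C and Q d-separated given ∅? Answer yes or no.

Bayes-Ball from C | ∅ reaches {J,Q}.
Q ∈ reach(C|∅) ⇒ C ⊥̸ Q | ∅.

No — C and Q are d-connected given ∅.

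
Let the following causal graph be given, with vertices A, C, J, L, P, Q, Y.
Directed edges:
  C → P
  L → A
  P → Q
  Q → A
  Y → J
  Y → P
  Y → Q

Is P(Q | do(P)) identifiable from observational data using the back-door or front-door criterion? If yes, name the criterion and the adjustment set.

P(Q|do(P)): backdoor, adjust for {Y}.

desc(P)\{P}={A,Q}; candidates ⊆ {C,J,L,Y}.
size 0: {}; under {} P still reaches {A,C,J,Q,Y} ∋ Q.
{Y}: P⊥Q given {Y} in G with P→· removed — back-door holds.
P(Q|do(P)) = Σ_{Y} P(Q|P,Y)·P(Y).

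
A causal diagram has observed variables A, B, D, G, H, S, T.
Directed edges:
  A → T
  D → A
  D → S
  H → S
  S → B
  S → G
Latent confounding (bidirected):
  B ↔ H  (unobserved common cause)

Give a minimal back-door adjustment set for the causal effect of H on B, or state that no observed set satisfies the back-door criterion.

H→B: no observed back-door set.

desc(H)\{H}={B,G,S}; candidates ⊆ {A,D,T}.
H↔B: latent back-door arc(s) into H.
size 0: {}; under {} H still reaches {B} ∋ B.
size 1: {A}, {D}, {T}; under {A} H still reaches {B} ∋ B.
size 2: {A,D}, {A,T}, {D,T}; under {A,D} H still reaches {B} ∋ B.
H↔B cannot be blocked by any observed set — no back-door set.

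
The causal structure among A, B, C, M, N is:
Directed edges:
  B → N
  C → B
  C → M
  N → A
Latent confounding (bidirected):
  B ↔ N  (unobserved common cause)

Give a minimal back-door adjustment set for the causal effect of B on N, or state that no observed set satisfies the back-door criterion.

desc(B)\{B}={A,N}; candidates ⊆ {C,M}.
B↔N: latent back-door arc(s) into B.
size 0: {}; under {} B still reaches {A,C,M,N} ∋ N.
size 1: {C}, {M}; under {C} B still reaches {A,N} ∋ N.
size 2: {C,M}; under {C,M} B still reaches {A,N} ∋ N.
B↔N cannot be blocked by any observed set — no back-door set.

B→N: no observed back-door set.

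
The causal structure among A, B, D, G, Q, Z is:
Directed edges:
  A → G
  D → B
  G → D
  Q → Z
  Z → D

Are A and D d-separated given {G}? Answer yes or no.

Bayes-Ball from A | {G} reaches ∅.
D ∉ reach(A|{G}) ⇒ A ⊥ D | {G}.

Yes — A ⊥ D | {G}.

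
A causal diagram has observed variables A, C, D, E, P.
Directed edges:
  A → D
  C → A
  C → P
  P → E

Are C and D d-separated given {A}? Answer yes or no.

Yes — C ⊥ D | {A}.

Bayes-Ball from C | {A} reaches {E,P}.
D ∉ reach(C|{A}) ⇒ C ⊥ D | {A}.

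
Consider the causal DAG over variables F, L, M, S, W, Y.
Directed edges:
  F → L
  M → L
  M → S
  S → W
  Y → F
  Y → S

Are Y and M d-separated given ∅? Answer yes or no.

Bayes-Ball from Y | ∅ reaches {F,L,S,W}.
M ∉ reach(Y|∅) ⇒ Y ⊥ M | ∅.

Yes — Y ⊥ M | ∅.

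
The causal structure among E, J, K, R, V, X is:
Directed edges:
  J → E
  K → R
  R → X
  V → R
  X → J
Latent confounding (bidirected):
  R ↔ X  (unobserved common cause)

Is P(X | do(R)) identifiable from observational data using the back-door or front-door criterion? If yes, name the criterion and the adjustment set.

P(X|do(R)): not identifiable (no BD/FD set).

desc(R)\{R}={E,J,X}; candidates ⊆ {K,V}.
R↔X: latent back-door arc(s) into R.
size 0: {}; under {} R still reaches {E,J,K,V,X} ∋ X.
size 1: {K}, {V}; under {K} R still reaches {E,J,V,X} ∋ X.
size 2: {K,V}; under {K,V} R still reaches {E,J,X} ∋ X.
R↔X cannot be blocked by any observed set — no back-door set.
No mediator lies on a directed R→…→X path.
Neither criterion identifies P(X|do(R)) in this graph.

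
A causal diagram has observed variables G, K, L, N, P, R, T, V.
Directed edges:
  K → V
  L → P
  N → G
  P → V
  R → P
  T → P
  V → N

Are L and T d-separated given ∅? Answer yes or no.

Bayes-Ball from L | ∅ reaches {G,N,P,V}.
T ∉ reach(L|∅) ⇒ L ⊥ T | ∅.

Yes — L ⊥ T | ∅.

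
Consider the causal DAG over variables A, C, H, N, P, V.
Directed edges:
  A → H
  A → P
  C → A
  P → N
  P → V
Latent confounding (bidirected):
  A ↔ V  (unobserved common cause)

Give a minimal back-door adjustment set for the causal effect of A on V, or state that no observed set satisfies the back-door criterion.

A→V: no observed back-door set.

desc(A)\{A}={H,N,P,V}; candidates ⊆ {C}.
A↔V: latent back-door arc(s) into A.
size 0: {}; under {} A still reaches {C,V} ∋ V.
size 1: {C}; under {C} A still reaches {V} ∋ V.
A↔V cannot be blocked by any observed set — no back-door set.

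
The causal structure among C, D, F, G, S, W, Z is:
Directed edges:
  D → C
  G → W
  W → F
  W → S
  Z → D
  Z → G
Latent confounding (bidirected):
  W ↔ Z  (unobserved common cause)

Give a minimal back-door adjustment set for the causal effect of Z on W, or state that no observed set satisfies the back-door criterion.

desc(Z)\{Z}={C,D,F,G,S,W}; candidates ⊆ {—}.
Z↔W: latent back-door arc(s) into Z.
size 0: {}; under {} Z still reaches {F,S,W} ∋ W.
Z↔W cannot be blocked by any observed set — no back-door set.

Z→W: no observed back-door set.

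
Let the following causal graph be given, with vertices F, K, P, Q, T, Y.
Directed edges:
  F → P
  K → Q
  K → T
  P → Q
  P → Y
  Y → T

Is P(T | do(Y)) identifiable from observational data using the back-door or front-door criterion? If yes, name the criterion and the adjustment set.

desc(Y)\{Y}={T}; candidates ⊆ {F,K,P,Q}.
∅: Y⊥T given ∅ in G with Y→· removed — back-door holds.
P(T|do(Y)) = P(T|Y) — no adjustment needed.

P(T|do(Y)): backdoor, adjust for ∅.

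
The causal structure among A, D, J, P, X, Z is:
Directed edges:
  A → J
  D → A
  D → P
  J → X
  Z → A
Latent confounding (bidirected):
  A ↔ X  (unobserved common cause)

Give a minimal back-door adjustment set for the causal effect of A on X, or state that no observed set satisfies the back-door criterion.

A→X: no observed back-door set.

desc(A)\{A}={J,X}; candidates ⊆ {D,P,Z}.
A↔X: latent back-door arc(s) into A.
size 0: {}; under {} A still reaches {D,P,X,Z} ∋ X.
size 1: {D}, {P}, {Z}; under {D} A still reaches {X,Z} ∋ X.
size 2: {D,P}, {D,Z}, {P,Z}; under {D,P} A still reaches {X,Z} ∋ X.
A↔X cannot be blocked by any observed set — no back-door set.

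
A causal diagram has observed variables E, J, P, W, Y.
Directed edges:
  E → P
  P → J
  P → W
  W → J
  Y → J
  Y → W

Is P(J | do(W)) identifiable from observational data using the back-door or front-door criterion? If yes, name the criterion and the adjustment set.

desc(W)\{W}={J}; candidates ⊆ {E,P,Y}.
size 0: {}; under {} W still reaches {E,J,P,Y} ∋ J.
size 1: {E}, {P}, {Y}; under {E} W still reaches {J,P,Y} ∋ J.
{P,Y}: W⊥J given {P,Y} in G with W→· removed — back-door holds.
P(J|do(W)) = Σ_{P,Y} P(J|W,P,Y)·P(P,Y).

P(J|do(W)): backdoor, adjust for {P, Y}.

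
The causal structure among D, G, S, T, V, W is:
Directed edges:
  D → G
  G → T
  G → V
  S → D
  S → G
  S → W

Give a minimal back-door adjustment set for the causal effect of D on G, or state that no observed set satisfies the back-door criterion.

D→G: minimal back-door set {S}.

desc(D)\{D}={G,T,V}; candidates ⊆ {S,W}.
size 0: {}; under {} D still reaches {G,S,T,V,W} ∋ G.
{S}: D⊥G given {S} in G with D→· removed — back-door holds.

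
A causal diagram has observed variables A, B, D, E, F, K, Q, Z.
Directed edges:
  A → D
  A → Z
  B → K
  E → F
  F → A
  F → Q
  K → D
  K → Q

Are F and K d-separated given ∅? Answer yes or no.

Yes — F ⊥ K | ∅.

Bayes-Ball from F | ∅ reaches {A,D,E,Q,Z}.
K ∉ reach(F|∅) ⇒ F ⊥ K | ∅.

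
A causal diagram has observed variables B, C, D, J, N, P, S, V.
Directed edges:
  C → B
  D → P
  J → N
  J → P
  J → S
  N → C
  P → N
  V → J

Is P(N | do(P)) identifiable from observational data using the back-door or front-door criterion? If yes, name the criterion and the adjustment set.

P(N|do(P)): backdoor, adjust for {J}.

desc(P)\{P}={B,C,N}; candidates ⊆ {D,J,S,V}.
size 0: {}; under {} P still reaches {B,C,D,J,N,S,V} ∋ N.
{J}: P⊥N given {J} in G with P→· removed — back-door holds.
P(N|do(P)) = Σ_{J} P(N|P,J)·P(J).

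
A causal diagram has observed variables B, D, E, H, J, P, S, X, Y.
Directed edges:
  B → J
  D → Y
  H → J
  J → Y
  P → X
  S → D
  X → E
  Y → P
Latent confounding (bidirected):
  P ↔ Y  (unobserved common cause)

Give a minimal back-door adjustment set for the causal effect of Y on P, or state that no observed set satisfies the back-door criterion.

Y→P: no observed back-door set.

desc(Y)\{Y}={E,P,X}; candidates ⊆ {B,D,H,J,S}.
Y↔P: latent back-door arc(s) into Y.
size 0: {}; under {} Y still reaches {B,D,E,H,J,P,S,X} ∋ P.
size 1: {B}, {D}, {H} …(+2); under {B} Y still reaches {D,E,H,J,P,S,X} ∋ P.
size 2: {B,D}, {B,H}, {B,J} …(+7); under {B,D} Y still reaches {E,H,J,P,X} ∋ P.
Y↔P cannot be blocked by any observed set — no back-door set.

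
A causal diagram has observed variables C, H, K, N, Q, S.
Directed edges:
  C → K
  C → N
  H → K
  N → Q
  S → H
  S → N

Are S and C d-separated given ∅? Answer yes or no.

Bayes-Ball from S | ∅ reaches {H,K,N,Q}.
C ∉ reach(S|∅) ⇒ S ⊥ C | ∅.

Yes — S ⊥ C | ∅.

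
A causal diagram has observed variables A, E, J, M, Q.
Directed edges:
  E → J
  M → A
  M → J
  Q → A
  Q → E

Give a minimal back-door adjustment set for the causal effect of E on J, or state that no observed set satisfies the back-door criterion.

desc(E)\{E}={J}; candidates ⊆ {A,M,Q}.
∅: E⊥J given ∅ in G with E→· removed — back-door holds.

E→J: minimal back-door set ∅.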